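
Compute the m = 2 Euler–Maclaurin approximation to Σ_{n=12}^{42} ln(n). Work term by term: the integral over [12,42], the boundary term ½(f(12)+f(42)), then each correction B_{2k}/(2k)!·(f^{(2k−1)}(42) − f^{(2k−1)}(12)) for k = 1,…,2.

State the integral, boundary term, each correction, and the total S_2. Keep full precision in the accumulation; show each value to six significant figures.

The integral term ∫_12^42 ln(x) dx = 97.1632.
½[f(12) + f(42)] = ½[2.48491 + 3.73767] = 3.11129.
Running total after boundary: 100.275.
k=1: B_{2}/(2)! × [f^{(1)}(42) − f^{(1)}(12)] = 1/12 × (0.0238095 − 0.0833333) = -0.00496032.
Partial sum through k=1: 100.270.
k=2: B_{4}/(4)! × [f^{(3)}(42) − f^{(3)}(12)] = −1/720 × (2.69949e-05 − 0.00115741) = 1.57002e-06.

S_2 ≈ 100.270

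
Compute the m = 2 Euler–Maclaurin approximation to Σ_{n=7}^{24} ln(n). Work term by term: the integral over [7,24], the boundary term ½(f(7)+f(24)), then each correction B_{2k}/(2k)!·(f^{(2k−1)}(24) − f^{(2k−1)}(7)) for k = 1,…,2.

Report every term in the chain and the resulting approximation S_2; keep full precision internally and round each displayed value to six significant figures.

S_2 ≈ 48.2055

Integral: ∫_7^24 ln(x) dx = 45.6519.
Endpoint term: (f(7) + f(24))/2 = (1.94591 + 3.17805)/2 = 2.56198.
Running total after boundary: 48.2139.
Correction k=1: B_{2}/2! · (f^{(1)}(24) − f^{(1)}(7)) = 1/12 · (0.0416667 − 0.142857) = -0.00843254.
Partial sum through k=1: 48.2055.
Correction k=2: B_{4}/4! · (f^{(3)}(24) − f^{(3)}(7)) = −1/720 · (0.000144676 − 0.00583090) = 7.89754e-06.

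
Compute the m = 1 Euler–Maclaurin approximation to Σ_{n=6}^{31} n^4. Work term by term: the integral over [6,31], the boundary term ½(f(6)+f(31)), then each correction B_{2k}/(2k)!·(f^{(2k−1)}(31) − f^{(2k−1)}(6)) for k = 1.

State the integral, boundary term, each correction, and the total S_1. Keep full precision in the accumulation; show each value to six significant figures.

S_1 ≈ 6.19654e+06

Integral: ∫_6^31 x^4 dx = 5.72428e+06.
Endpoint term: (f(6) + f(31))/2 = (1296.00 + 923521)/2 = 462408.
Integral + boundary = 6.18668e+06.
k=1: B_{2}/(2)! × [f^{(1)}(31) − f^{(1)}(6)] = 1/12 × (119164 − 864.000) = 9858.33.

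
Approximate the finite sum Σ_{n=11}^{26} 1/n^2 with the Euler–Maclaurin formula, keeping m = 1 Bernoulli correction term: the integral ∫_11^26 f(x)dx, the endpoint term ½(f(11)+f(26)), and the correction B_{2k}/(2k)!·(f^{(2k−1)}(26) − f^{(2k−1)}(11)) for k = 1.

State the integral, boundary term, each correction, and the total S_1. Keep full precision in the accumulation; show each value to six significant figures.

S_1 ≈ 0.0574352

∫_11^26 1/x^2 dx evaluates to 0.0524476.
½[f(11) + f(26)] = ½[0.00826446 + 0.00147929] = 0.00487188.
Running total after boundary: 0.0573194.
Correction k=1: B_{2}/2! · (f^{(1)}(26) − f^{(1)}(11)) = 1/12 · (-0.000113792 − (-0.00150263)) = 0.000115737.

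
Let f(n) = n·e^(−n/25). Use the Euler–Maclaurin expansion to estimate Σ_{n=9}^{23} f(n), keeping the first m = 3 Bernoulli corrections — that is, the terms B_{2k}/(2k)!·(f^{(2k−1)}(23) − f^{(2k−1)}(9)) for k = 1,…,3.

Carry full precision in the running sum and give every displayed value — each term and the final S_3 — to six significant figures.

S_3 ≈ 122.490

The integral term ∫_9^23 x·e^(−x/25) dx = 114.802.
Boundary: ½(f(9) + f(23)) = ½(6.27909 + 9.16594) = 7.72251.
Running total after boundary: 122.525.
Order-1 term: 1/12 · (0.0318815 − 0.446513) = -0.0345526.
After k=1: 122.490.
Order-2 term: −1/720 · (0.00132627 − 0.00294698) = 2.25099e-06.
After k=2: 122.490.
Order-3 term: 1/30240 · (4.16245e-06 − 8.28728e-06) = -1.36403e-10.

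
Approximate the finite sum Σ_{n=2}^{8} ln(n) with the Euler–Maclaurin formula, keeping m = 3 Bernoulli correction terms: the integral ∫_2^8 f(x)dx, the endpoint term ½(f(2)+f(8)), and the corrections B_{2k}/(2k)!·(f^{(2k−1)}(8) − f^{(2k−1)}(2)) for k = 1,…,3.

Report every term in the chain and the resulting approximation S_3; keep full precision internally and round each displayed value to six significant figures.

S_3 ≈ 10.6046

Integral: ∫_2^8 ln(x) dx = 9.24924.
Endpoint term: (f(2) + f(8))/2 = (0.693147 + 2.07944)/2 = 1.38629.
Integral + boundary = 10.6355.
Correction k=1: B_{2}/2! · (f^{(1)}(8) − f^{(1)}(2)) = 1/12 · (0.125000 − 0.500000) = -0.0312500.
Running total after k=1: 10.6043.
Correction k=2: B_{4}/4! · (f^{(3)}(8) − f^{(3)}(2)) = −1/720 · (0.00390625 − 0.250000) = 0.000341797.
Running total after k=2: 10.6046.
Correction k=3: B_{6}/6! · (f^{(5)}(8) − f^{(5)}(2)) = 1/30240 · (0.000732422 − 0.750000) = -2.47774e-05.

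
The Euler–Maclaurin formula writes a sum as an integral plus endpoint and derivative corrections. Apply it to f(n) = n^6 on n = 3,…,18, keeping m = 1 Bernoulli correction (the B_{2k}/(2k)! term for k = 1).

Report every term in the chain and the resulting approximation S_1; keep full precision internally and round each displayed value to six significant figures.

∫_3^18 x^6 dx evaluates to 8.74597e+07.
Endpoint term: (f(3) + f(18))/2 = (729.000 + 3.40122e+07)/2 = 1.70065e+07.
So far: 1.04466e+08.
Correction k=1: B_{2}/2! · (f^{(1)}(18) − f^{(1)}(3)) = 1/12 · (1.13374e+07 − 1458.00) = 944662.

S_1 ≈ 1.05411e+08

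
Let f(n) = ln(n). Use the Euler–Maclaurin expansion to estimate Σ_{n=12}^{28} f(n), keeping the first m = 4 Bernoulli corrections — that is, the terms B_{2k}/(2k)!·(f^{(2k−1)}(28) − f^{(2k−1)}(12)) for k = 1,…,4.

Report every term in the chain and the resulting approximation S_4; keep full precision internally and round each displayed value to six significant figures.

Integral: ∫_12^28 ln(x) dx = 47.4828.
Endpoint term: (f(12) + f(28))/2 = (2.48491 + 3.33220)/2 = 2.90856.
Running total after boundary: 50.3914.
k=1: B_{2}/(2)! × [f^{(1)}(28) − f^{(1)}(12)] = 1/12 × (0.0357143 − 0.0833333) = -0.00396825.
After k=1: 50.3874.
k=2: B_{4}/(4)! × [f^{(3)}(28) − f^{(3)}(12)] = −1/720 × (9.11079e-05 − 0.00115741) = 1.48097e-06.
After k=2: 50.3874.
k=3: B_{6}/(6)! × [f^{(5)}(28) − f^{(5)}(12)] = 1/30240 × (1.39451e-06 − 9.64506e-05) = -3.14339e-09.
After k=3: 50.3874.
k=4: B_{8}/(8)! × [f^{(7)}(28) − f^{(7)}(12)] = −1/1209600 × (5.33613e-08 − 2.00939e-05) = 1.65679e-11.

S_4 ≈ 50.3874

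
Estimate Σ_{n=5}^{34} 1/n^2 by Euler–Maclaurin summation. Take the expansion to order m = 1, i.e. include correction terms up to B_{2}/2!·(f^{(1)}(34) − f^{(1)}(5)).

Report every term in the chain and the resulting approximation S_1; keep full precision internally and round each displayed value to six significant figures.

S_1 ≈ 0.192350

The integral term ∫_5^34 1/x^2 dx = 0.170588.
Boundary: ½(f(5) + f(34)) = ½(0.0400000 + 0.000865052) = 0.0204325.
So far: 0.191021.
Correction k=1: B_{2}/2! · (f^{(1)}(34) − f^{(1)}(5)) = 1/12 · (-5.08854e-05 − (-0.0160000)) = 0.00132909.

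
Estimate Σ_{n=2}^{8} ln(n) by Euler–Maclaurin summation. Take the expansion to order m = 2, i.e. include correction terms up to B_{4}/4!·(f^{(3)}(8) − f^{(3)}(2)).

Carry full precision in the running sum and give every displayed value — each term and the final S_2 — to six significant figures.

S_2 ≈ 10.6046

∫_2^8 ln(x) dx evaluates to 9.24924.
Endpoint term: (f(2) + f(8))/2 = (0.693147 + 2.07944)/2 = 1.38629.
So far: 10.6355.
Correction k=1: B_{2}/2! · (f^{(1)}(8) − f^{(1)}(2)) = 1/12 · (0.125000 − 0.500000) = -0.0312500.
Running total after k=1: 10.6043.
Correction k=2: B_{4}/4! · (f^{(3)}(8) − f^{(3)}(2)) = −1/720 · (0.00390625 − 0.250000) = 0.000341797.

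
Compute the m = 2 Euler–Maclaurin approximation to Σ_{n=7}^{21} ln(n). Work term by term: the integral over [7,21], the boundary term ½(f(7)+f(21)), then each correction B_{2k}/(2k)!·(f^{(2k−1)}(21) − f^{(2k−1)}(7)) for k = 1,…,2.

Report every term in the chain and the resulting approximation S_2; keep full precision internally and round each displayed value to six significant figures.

S_2 ≈ 38.8009

∫_7^21 ln(x) dx evaluates to 36.3136.
Boundary: ½(f(7) + f(21)) = ½(1.94591 + 3.04452) = 2.49522.
Integral + boundary = 38.8088.
k=1: B_{2}/(2)! × [f^{(1)}(21) − f^{(1)}(7)] = 1/12 × (0.0476190 − 0.142857) = -0.00793651.
Partial sum through k=1: 38.8009.
k=2: B_{4}/(4)! × [f^{(3)}(21) − f^{(3)}(7)] = −1/720 × (0.000215959 − 0.00583090) = 7.79853e-06.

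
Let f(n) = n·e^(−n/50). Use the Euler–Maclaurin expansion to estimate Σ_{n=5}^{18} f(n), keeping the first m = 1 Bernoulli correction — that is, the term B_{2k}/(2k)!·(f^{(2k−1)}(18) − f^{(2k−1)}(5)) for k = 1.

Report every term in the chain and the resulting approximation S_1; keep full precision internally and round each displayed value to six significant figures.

S_1 ≈ 124.714

The integral term ∫_5^18 x·e^(−x/50) dx = 116.203.
Boundary: ½(f(5) + f(18)) = ½(4.52419 + 12.5582) = 8.54118.
Integral + boundary = 124.745.
Correction k=1: B_{2}/2! · (f^{(1)}(18) − f^{(1)}(5)) = 1/12 · (0.446513 − 0.814354) = -0.0306534.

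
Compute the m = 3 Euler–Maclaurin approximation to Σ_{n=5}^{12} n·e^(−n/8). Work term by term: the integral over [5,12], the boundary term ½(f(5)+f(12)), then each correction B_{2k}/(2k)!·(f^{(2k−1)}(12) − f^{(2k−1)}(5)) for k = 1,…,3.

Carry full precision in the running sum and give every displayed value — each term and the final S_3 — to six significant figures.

Integral: ∫_5^12 x·e^(−x/8) dx = 19.9664.
½[f(5) + f(12)] = ½[2.67631 + 2.67756] = 2.67693.
So far: 22.6433.
k=1: B_{2}/(2)! × [f^{(1)}(12) − f^{(1)}(5)] = 1/12 × (-0.111565 − 0.200723) = -0.0260240.
Partial sum through k=1: 22.6173.
k=2: B_{4}/(4)! × [f^{(3)}(12) − f^{(3)}(5)] = −1/720 × (0.00522961 − 0.0198632) = 2.03244e-05.
Partial sum through k=2: 22.6173.
k=3: B_{6}/(6)! × [f^{(5)}(12) − f^{(5)}(5)] = 1/30240 × (0.000190663 − 0.000571721) = -1.26011e-08.

S_3 ≈ 22.6173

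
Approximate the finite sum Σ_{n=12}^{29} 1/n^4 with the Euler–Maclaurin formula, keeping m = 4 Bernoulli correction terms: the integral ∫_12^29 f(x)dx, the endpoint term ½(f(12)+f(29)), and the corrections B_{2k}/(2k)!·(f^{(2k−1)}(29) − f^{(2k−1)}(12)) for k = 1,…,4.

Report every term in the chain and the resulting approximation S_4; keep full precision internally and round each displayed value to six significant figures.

Integral: ∫_12^29 1/x^4 dx = 0.000179234.
½[f(12) + f(29)] = ½[4.82253e-05 + 1.41387e-06] = 2.48196e-05.
Integral + boundary = 0.000204053.
k=1: B_{2}/(2)! × [f^{(1)}(29) − f^{(1)}(12)] = 1/12 × (-1.95016e-07 − (-1.60751e-05)) = 1.32334e-06.
Partial sum through k=1: 0.000205377.
k=2: B_{4}/(4)! × [f^{(3)}(29) − f^{(3)}(12)] = −1/720 × (-6.95657e-09 − (-3.34898e-06)) = -4.64170e-09.
Partial sum through k=2: 0.000205372.
k=3: B_{6}/(6)! × [f^{(5)}(29) − f^{(5)}(12)] = 1/30240 × (-4.63220e-10 − (-1.30238e-06)) = 4.30528e-11.
Partial sum through k=3: 0.000205372.
k=4: B_{8}/(8)! × [f^{(7)}(29) − f^{(7)}(12)] = −1/1209600 × (-4.95717e-11 − (-8.13988e-07)) = -6.72899e-13.

S_4 ≈ 0.000205372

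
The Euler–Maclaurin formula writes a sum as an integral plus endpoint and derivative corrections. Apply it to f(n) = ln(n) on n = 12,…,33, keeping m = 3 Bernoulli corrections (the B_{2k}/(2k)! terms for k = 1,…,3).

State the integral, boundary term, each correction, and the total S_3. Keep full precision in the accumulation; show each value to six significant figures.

S_3 ≈ 67.5522

∫_12^33 ln(x) dx evaluates to 64.5659.
Boundary: ½(f(12) + f(33)) = ½(2.48491 + 3.49651) = 2.99071.
Running total after boundary: 67.5566.
Correction k=1: B_{2}/2! · (f^{(1)}(33) − f^{(1)}(12)) = 1/12 · (0.0303030 − 0.0833333) = -0.00441919.
Running total after k=1: 67.5522.
Correction k=2: B_{4}/4! · (f^{(3)}(33) − f^{(3)}(12)) = −1/720 · (5.56529e-05 − 0.00115741) = 1.53021e-06.
Running total after k=2: 67.5522.
Correction k=3: B_{6}/6! · (f^{(5)}(33) − f^{(5)}(12)) = 1/30240 · (6.13256e-07 − 9.64506e-05) = -3.16922e-09.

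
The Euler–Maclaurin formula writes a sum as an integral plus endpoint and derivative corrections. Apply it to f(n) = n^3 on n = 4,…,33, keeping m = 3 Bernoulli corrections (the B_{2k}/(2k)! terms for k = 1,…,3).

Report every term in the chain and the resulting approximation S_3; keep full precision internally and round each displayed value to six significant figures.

The integral term ∫_4^33 x^3 dx = 296416.
Endpoint term: (f(4) + f(33))/2 = (64.0000 + 35937.0)/2 = 18000.5.
Running total after boundary: 314417.
Correction k=1: B_{2}/2! · (f^{(1)}(33) − f^{(1)}(4)) = 1/12 · (3267.00 − 48.0000) = 268.250.
After k=1: 314685.
Correction k=2: B_{4}/4! · (f^{(3)}(33) − f^{(3)}(4)) = −1/720 · (6.00000 − 6.00000) = 0.00000.
After k=2: 314685.
Correction k=3: B_{6}/6! · (f^{(5)}(33) − f^{(5)}(4)) = 1/30240 · (0.00000 − 0.00000) = 0.00000.

S_3 ≈ 314685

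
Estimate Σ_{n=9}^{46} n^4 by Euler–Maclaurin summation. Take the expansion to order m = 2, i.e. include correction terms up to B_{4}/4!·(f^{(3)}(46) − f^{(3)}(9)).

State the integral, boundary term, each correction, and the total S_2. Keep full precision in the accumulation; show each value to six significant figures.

Integral: ∫_9^46 x^4 dx = 4.11808e+07.
Boundary: ½(f(9) + f(46)) = ½(6561.00 + 4.47746e+06) = 2.24201e+06.
So far: 4.34228e+07.
k=1: B_{2}/(2)! × [f^{(1)}(46) − f^{(1)}(9)] = 1/12 × (389344 − 2916.00) = 32202.3.
After k=1: 4.34550e+07.
k=2: B_{4}/(4)! × [f^{(3)}(46) − f^{(3)}(9)] = −1/720 × (1104.00 − 216.000) = -1.23333.

S_2 ≈ 4.34550e+07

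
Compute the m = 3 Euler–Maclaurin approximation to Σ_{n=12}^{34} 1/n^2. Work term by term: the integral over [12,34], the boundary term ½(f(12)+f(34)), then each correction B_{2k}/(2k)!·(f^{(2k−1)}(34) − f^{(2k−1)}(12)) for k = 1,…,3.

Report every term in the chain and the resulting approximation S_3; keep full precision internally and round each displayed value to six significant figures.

S_3 ≈ 0.0579184

∫_12^34 1/x^2 dx evaluates to 0.0539216.
Endpoint term: (f(12) + f(34))/2 = (0.00694444 + 0.000865052)/2 = 0.00390475.
So far: 0.0578263.
Correction k=1: B_{2}/2! · (f^{(1)}(34) − f^{(1)}(12)) = 1/12 · (-5.08854e-05 − (-0.00115741)) = 9.22102e-05.
Running total after k=1: 0.0579185.
Correction k=2: B_{4}/4! · (f^{(3)}(34) − f^{(3)}(12)) = −1/720 · (-5.28222e-07 − (-9.64506e-05)) = -1.33226e-07.
Running total after k=2: 0.0579184.
Correction k=3: B_{6}/6! · (f^{(5)}(34) − f^{(5)}(12)) = 1/30240 · (-1.37082e-08 − (-2.00939e-05)) = 6.64027e-10.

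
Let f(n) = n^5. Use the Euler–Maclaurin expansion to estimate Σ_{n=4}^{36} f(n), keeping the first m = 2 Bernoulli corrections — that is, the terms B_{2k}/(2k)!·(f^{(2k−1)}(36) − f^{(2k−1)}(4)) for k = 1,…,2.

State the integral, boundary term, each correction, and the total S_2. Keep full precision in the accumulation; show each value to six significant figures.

S_2 ≈ 3.93730e+08

The integral term ∫_4^36 x^5 dx = 3.62796e+08.
½[f(4) + f(36)] = ½[1024.00 + 6.04662e+07] = 3.02336e+07.
Integral + boundary = 3.93030e+08.
k=1: B_{2}/(2)! × [f^{(1)}(36) − f^{(1)}(4)] = 1/12 × (8.39808e+06 − 1280.00) = 699733.
After k=1: 3.93730e+08.
k=2: B_{4}/(4)! × [f^{(3)}(36) − f^{(3)}(4)] = −1/720 × (77760.0 − 960.000) = -106.667.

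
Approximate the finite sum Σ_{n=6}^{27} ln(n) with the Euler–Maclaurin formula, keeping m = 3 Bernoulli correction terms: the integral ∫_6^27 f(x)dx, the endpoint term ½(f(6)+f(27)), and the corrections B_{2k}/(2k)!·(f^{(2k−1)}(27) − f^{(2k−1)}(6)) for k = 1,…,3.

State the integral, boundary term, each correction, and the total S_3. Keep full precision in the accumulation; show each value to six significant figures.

The integral term ∫_6^27 ln(x) dx = 57.2370.
½[f(6) + f(27)] = ½[1.79176 + 3.29584] = 2.54380.
So far: 59.7808.
Order-1 term: 1/12 · (0.0370370 − 0.166667) = -0.0108025.
After k=1: 59.7700.
Order-2 term: −1/720 · (0.000101611 − 0.00925926) = 1.27190e-05.
After k=2: 59.7700.
Order-3 term: 1/30240 · (1.67260e-06 − 0.00308642) = -1.02009e-07.

S_3 ≈ 59.7700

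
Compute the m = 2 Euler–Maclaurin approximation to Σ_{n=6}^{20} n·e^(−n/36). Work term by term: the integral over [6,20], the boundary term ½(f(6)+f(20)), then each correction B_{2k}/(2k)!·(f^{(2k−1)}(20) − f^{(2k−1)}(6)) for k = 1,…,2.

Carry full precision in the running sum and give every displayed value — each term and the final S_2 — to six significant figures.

The integral term ∫_6^20 x·e^(−x/36) dx = 123.193.
Endpoint term: (f(6) + f(20))/2 = (5.07889 + 11.4751)/2 = 8.27698.
Running total after boundary: 131.470.
Order-1 term: 1/12 · (0.255002 − 0.705401) = -0.0375333.
After k=1: 131.433.
Order-2 term: −1/720 · (0.00108218 − 0.00185059) = 1.06723e-06.

S_2 ≈ 131.433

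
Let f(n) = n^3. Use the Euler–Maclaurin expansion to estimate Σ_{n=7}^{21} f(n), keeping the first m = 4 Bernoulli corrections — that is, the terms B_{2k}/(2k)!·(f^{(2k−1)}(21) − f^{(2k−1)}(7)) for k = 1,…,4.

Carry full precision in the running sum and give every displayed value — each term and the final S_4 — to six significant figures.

Integral: ∫_7^21 x^3 dx = 48020.0.
Endpoint term: (f(7) + f(21))/2 = (343.000 + 9261.00)/2 = 4802.00.
Running total after boundary: 52822.0.
k=1: B_{2}/(2)! × [f^{(1)}(21) − f^{(1)}(7)] = 1/12 × (1323.00 − 147.000) = 98.0000.
Partial sum through k=1: 52920.0.
k=2: B_{4}/(4)! × [f^{(3)}(21) − f^{(3)}(7)] = −1/720 × (6.00000 − 6.00000) = 0.00000.
Partial sum through k=2: 52920.0.
k=3: B_{6}/(6)! × [f^{(5)}(21) − f^{(5)}(7)] = 1/30240 × (0.00000 − 0.00000) = 0.00000.
Partial sum through k=3: 52920.0.
k=4: B_{8}/(8)! × [f^{(7)}(21) − f^{(7)}(7)] = −1/1209600 × (0.00000 − 0.00000) = 0.00000.

S_4 ≈ 52920.0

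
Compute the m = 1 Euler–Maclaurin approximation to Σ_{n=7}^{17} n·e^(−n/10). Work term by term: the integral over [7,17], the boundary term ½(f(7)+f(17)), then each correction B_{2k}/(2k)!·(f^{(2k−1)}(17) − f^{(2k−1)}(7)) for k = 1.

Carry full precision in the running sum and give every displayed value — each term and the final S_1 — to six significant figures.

S_1 ≈ 38.3627

∫_7^17 x·e^(−x/10) dx evaluates to 35.0950.
Endpoint term: (f(7) + f(17))/2 = (3.47610 + 3.10562)/2 = 3.29086.
Running total after boundary: 38.3858.
k=1: B_{2}/(2)! × [f^{(1)}(17) − f^{(1)}(7)] = 1/12 × (-0.127878 − 0.148976) = -0.0230712.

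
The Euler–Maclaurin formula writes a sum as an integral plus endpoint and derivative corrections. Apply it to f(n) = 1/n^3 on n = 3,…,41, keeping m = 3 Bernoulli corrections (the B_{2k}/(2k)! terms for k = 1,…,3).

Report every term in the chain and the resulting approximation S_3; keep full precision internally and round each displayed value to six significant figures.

∫_3^41 1/x^3 dx evaluates to 0.0552581.
Endpoint term: (f(3) + f(41))/2 = (0.0370370 + 1.45094e-05)/2 = 0.0185258.
So far: 0.0737839.
Correction k=1: B_{2}/2! · (f^{(1)}(41) − f^{(1)}(3)) = 1/12 · (-1.06166e-06 − (-0.0370370)) = 0.00308633.
Running total after k=1: 0.0768702.
Correction k=2: B_{4}/4! · (f^{(3)}(41) − f^{(3)}(3)) = −1/720 · (-1.26313e-08 − (-0.0823045)) = -0.000114312.
Running total after k=2: 0.0767559.
Correction k=3: B_{6}/6! · (f^{(5)}(41) − f^{(5)}(3)) = 1/30240 · (-3.15595e-10 − (-0.384088)) = 1.27013e-05.

S_3 ≈ 0.0767686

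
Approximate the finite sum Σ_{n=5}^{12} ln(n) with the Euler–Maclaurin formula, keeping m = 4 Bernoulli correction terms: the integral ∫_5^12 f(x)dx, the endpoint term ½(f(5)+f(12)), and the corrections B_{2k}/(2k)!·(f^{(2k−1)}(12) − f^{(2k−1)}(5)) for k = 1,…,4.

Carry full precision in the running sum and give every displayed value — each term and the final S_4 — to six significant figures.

∫_5^12 ln(x) dx evaluates to 14.7717.
½[f(5) + f(12)] = ½[1.60944 + 2.48491] = 2.04717.
Integral + boundary = 16.8189.
Correction k=1: B_{2}/2! · (f^{(1)}(12) − f^{(1)}(5)) = 1/12 · (0.0833333 − 0.200000) = -0.00972222.
Running total after k=1: 16.8091.
Correction k=2: B_{4}/4! · (f^{(3)}(12) − f^{(3)}(5)) = −1/720 · (0.00115741 − 0.0160000) = 2.06147e-05.
Running total after k=2: 16.8092.
Correction k=3: B_{6}/6! · (f^{(5)}(12) − f^{(5)}(5)) = 1/30240 · (9.64506e-05 − 0.00768000) = -2.50779e-07.
Running total after k=3: 16.8092.
Correction k=4: B_{8}/8! · (f^{(7)}(12) − f^{(7)}(5)) = −1/1209600 · (2.00939e-05 − 0.00921600) = 7.60244e-09.

S_4 ≈ 16.8092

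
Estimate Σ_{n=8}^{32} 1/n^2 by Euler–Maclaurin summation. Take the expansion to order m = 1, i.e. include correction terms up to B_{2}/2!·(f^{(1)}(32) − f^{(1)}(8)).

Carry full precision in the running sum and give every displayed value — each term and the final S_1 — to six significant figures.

Integral: ∫_8^32 1/x^2 dx = 0.0937500.
Endpoint term: (f(8) + f(32))/2 = (0.0156250 + 0.000976562)/2 = 0.00830078.
Integral + boundary = 0.102051.
Order-1 term: 1/12 · (-6.10352e-05 − (-0.00390625)) = 0.000320435.

S_1 ≈ 0.102371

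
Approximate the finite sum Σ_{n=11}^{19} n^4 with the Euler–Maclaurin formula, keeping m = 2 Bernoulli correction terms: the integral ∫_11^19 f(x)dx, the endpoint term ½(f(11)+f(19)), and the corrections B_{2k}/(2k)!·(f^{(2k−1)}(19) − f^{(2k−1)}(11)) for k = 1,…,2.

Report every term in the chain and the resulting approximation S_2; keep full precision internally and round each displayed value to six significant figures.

S_2 ≈ 537333

The integral term ∫_11^19 x^4 dx = 463010.
Endpoint term: (f(11) + f(19))/2 = (14641.0 + 130321)/2 = 72481.0.
Running total after boundary: 535491.
Correction k=1: B_{2}/2! · (f^{(1)}(19) − f^{(1)}(11)) = 1/12 · (27436.0 − 5324.00) = 1842.67.
Running total after k=1: 537333.
Correction k=2: B_{4}/4! · (f^{(3)}(19) − f^{(3)}(11)) = −1/720 · (456.000 − 264.000) = -0.266667.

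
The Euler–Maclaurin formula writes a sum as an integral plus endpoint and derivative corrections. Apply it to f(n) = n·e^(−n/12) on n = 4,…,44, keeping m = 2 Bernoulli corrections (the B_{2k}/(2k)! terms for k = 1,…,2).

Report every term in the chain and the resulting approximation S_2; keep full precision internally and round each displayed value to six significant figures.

S_2 ≈ 122.347

∫_4^44 x·e^(−x/12) dx evaluates to 120.397.
½[f(4) + f(44)] = ½[2.86613 + 1.12471] = 1.99542.
Integral + boundary = 122.392.
Order-1 term: 1/12 · (-0.0681641 − 0.477688) = -0.0454876.
Running total after k=1: 122.347.
Order-2 term: −1/720 · (-0.000118340 − 0.0132691) = 1.85937e-05.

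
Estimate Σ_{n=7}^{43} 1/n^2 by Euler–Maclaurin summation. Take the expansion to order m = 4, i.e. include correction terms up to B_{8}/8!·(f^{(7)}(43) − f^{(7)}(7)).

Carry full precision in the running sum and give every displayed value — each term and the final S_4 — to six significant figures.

∫_7^43 1/x^2 dx evaluates to 0.119601.
Endpoint term: (f(7) + f(43))/2 = (0.0204082 + 0.000540833)/2 = 0.0104745.
Running total after boundary: 0.130076.
Correction k=1: B_{2}/2! · (f^{(1)}(43) − f^{(1)}(7)) = 1/12 · (-2.51550e-05 − (-0.00583090)) = 0.000483812.
After k=1: 0.130560.
Correction k=2: B_{4}/4! · (f^{(3)}(43) − f^{(3)}(7)) = −1/720 · (-1.63256e-07 − (-0.00142798)) = -1.98307e-06.
After k=2: 0.130558.
Correction k=3: B_{6}/6! · (f^{(5)}(43) − f^{(5)}(7)) = 1/30240 · (-2.64883e-09 − (-0.000874271)) = 2.89110e-08.
After k=3: 0.130558.
Correction k=4: B_{8}/8! · (f^{(7)}(43) − f^{(7)}(7)) = −1/1209600 · (-8.02240e-11 − (-0.000999167)) = -8.26031e-10.

S_4 ≈ 0.130558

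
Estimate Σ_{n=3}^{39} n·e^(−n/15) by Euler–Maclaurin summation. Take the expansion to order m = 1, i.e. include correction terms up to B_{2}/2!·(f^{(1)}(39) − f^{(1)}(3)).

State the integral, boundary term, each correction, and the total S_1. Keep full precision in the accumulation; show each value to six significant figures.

∫_3^39 x·e^(−x/15) dx evaluates to 160.896.
½[f(3) + f(39)] = ½[2.45619 + 2.89667] = 2.67643.
Running total after boundary: 163.572.
k=1: B_{2}/(2)! × [f^{(1)}(39) − f^{(1)}(3)] = 1/12 × (-0.118838 − 0.654985) = -0.0644852.

S_1 ≈ 163.508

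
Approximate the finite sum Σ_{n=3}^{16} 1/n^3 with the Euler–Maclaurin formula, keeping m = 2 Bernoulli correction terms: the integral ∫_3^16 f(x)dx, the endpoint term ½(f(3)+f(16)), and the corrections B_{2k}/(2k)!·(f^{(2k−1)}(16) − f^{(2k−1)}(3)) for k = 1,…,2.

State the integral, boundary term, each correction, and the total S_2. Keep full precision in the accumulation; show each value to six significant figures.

S_2 ≈ 0.0752113

The integral term ∫_3^16 1/x^3 dx = 0.0536024.
½[f(3) + f(16)] = ½[0.0370370 + 0.000244141] = 0.0186406.
So far: 0.0722430.
k=1: B_{2}/(2)! × [f^{(1)}(16) − f^{(1)}(3)] = 1/12 × (-4.57764e-05 − (-0.0370370)) = 0.00308261.
Running total after k=1: 0.0753256.
k=2: B_{4}/(4)! × [f^{(3)}(16) − f^{(3)}(3)] = −1/720 × (-3.57628e-06 − (-0.0823045)) = -0.000114307.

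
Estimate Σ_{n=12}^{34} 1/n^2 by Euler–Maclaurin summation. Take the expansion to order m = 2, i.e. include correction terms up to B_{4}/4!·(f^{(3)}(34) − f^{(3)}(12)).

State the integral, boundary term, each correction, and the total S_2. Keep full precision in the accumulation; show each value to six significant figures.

S_2 ≈ 0.0579184

Integral: ∫_12^34 1/x^2 dx = 0.0539216.
Endpoint term: (f(12) + f(34))/2 = (0.00694444 + 0.000865052)/2 = 0.00390475.
So far: 0.0578263.
Correction k=1: B_{2}/2! · (f^{(1)}(34) − f^{(1)}(12)) = 1/12 · (-5.08854e-05 − (-0.00115741)) = 9.22102e-05.
Running total after k=1: 0.0579185.
Correction k=2: B_{4}/4! · (f^{(3)}(34) − f^{(3)}(12)) = −1/720 · (-5.28222e-07 − (-9.64506e-05)) = -1.33226e-07.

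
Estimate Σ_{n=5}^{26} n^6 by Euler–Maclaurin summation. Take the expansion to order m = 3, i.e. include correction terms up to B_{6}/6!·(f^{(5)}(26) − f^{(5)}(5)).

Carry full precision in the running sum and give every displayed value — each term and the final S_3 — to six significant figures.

The integral term ∫_5^26 x^6 dx = 1.14739e+09.
Endpoint term: (f(5) + f(26))/2 = (15625.0 + 3.08916e+08)/2 = 1.54466e+08.
Integral + boundary = 1.30186e+09.
Order-1 term: 1/12 · (7.12883e+07 − 18750.0) = 5.93913e+06.
After k=1: 1.30780e+09.
Order-2 term: −1/720 · (2.10912e+06 − 15000.0) = -2908.50.
After k=2: 1.30779e+09.
Order-3 term: 1/30240 · (18720.0 − 3600.00) = 0.500000.

S_3 ≈ 1.30779e+09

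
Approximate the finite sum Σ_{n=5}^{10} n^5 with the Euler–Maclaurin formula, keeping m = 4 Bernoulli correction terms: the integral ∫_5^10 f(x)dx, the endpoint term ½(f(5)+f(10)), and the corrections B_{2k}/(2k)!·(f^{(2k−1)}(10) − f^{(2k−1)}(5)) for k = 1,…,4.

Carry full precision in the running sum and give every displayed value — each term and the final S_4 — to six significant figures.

S_4 ≈ 219525

The integral term ∫_5^10 x^5 dx = 164062.
Boundary: ½(f(5) + f(10)) = ½(3125.00 + 100000) = 51562.5.
Running total after boundary: 215625.
Order-1 term: 1/12 · (50000.0 − 3125.00) = 3906.25.
Running total after k=1: 219531.
Order-2 term: −1/720 · (6000.00 − 1500.00) = -6.25000.
Running total after k=2: 219525.
Order-3 term: 1/30240 · (120.000 − 120.000) = 0.00000.
Running total after k=3: 219525.
Order-4 term: −1/1209600 · (0.00000 − 0.00000) = 0.00000.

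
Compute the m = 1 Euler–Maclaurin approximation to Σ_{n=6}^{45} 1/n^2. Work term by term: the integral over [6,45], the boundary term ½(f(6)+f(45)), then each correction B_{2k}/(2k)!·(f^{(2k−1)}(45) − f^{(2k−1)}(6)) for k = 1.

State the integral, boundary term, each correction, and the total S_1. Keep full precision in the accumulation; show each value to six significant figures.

S_1 ≈ 0.159350

Integral: ∫_6^45 1/x^2 dx = 0.144444.
Boundary: ½(f(6) + f(45)) = ½(0.0277778 + 0.000493827) = 0.0141358.
Integral + boundary = 0.158580.
Order-1 term: 1/12 · (-2.19479e-05 − (-0.00925926)) = 0.000769776.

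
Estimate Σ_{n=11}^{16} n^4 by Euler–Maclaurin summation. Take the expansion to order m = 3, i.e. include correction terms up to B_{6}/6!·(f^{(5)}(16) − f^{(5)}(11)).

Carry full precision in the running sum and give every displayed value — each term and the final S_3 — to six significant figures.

Integral: ∫_11^16 x^4 dx = 177505.
Boundary: ½(f(11) + f(16)) = ½(14641.0 + 65536.0) = 40088.5.
So far: 217594.
Order-1 term: 1/12 · (16384.0 − 5324.00) = 921.667.
Running total after k=1: 218515.
Order-2 term: −1/720 · (384.000 − 264.000) = -0.166667.
Running total after k=2: 218515.
Order-3 term: 1/30240 · (0.00000 − 0.00000) = 0.00000.

S_3 ≈ 218515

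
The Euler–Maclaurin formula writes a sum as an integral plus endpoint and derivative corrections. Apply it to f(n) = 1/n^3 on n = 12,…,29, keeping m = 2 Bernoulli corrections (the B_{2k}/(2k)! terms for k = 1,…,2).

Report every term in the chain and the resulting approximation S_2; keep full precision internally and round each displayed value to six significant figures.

Integral: ∫_12^29 1/x^3 dx = 0.00287769.
½[f(12) + f(29)] = ½[0.000578704 + 4.10021e-05] = 0.000309853.
Integral + boundary = 0.00318754.
Order-1 term: 1/12 · (-4.24160e-06 − (-0.000144676)) = 1.17029e-05.
Partial sum through k=1: 0.00319925.
Order-2 term: −1/720 · (-1.00870e-07 − (-2.00939e-05)) = -2.77681e-08.

S_2 ≈ 0.00319922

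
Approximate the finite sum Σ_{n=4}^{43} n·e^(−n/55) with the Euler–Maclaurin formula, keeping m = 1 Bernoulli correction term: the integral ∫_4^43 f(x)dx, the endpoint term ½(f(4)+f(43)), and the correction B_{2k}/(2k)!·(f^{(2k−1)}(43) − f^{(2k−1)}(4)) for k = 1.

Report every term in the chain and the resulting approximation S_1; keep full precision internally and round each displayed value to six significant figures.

S_1 ≈ 562.691

Integral: ∫_4^43 x·e^(−x/55) dx = 551.057.
½[f(4) + f(43)] = ½[3.71942 + 19.6757] = 11.6975.
So far: 562.755.
k=1: B_{2}/(2)! × [f^{(1)}(43) − f^{(1)}(4)] = 1/12 × (0.0998342 − 0.862229) = -0.0635329.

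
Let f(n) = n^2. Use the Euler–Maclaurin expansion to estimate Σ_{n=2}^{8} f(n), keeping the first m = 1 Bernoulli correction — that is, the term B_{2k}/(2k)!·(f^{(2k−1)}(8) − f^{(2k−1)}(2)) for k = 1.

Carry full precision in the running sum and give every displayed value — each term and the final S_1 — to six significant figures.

S_1 ≈ 203.000

Integral: ∫_2^8 x^2 dx = 168.000.
Boundary: ½(f(2) + f(8)) = ½(4.00000 + 64.0000) = 34.0000.
So far: 202.000.
Correction k=1: B_{2}/2! · (f^{(1)}(8) − f^{(1)}(2)) = 1/12 · (16.0000 − 4.00000) = 1.00000.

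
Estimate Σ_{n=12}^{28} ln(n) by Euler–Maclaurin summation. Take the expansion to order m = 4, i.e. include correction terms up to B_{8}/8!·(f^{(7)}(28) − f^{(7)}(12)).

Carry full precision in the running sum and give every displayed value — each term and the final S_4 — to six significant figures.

S_4 ≈ 50.3874

∫_12^28 ln(x) dx evaluates to 47.4828.
½[f(12) + f(28)] = ½[2.48491 + 3.33220] = 2.90856.
Integral + boundary = 50.3914.
Correction k=1: B_{2}/2! · (f^{(1)}(28) − f^{(1)}(12)) = 1/12 · (0.0357143 − 0.0833333) = -0.00396825.
Running total after k=1: 50.3874.
Correction k=2: B_{4}/4! · (f^{(3)}(28) − f^{(3)}(12)) = −1/720 · (9.11079e-05 − 0.00115741) = 1.48097e-06.
Running total after k=2: 50.3874.
Correction k=3: B_{6}/6! · (f^{(5)}(28) − f^{(5)}(12)) = 1/30240 · (1.39451e-06 − 9.64506e-05) = -3.14339e-09.
Running total after k=3: 50.3874.
Correction k=4: B_{8}/8! · (f^{(7)}(28) − f^{(7)}(12)) = −1/1209600 · (5.33613e-08 − 2.00939e-05) = 1.65679e-11.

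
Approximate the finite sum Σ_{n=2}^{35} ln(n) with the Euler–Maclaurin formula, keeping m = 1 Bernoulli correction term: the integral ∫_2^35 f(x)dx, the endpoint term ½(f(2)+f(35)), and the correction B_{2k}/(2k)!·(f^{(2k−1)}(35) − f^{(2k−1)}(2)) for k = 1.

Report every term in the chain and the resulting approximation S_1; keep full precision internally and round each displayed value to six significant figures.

∫_2^35 ln(x) dx evaluates to 90.0509.
Endpoint term: (f(2) + f(35))/2 = (0.693147 + 3.55535)/2 = 2.12425.
Running total after boundary: 92.1751.
k=1: B_{2}/(2)! × [f^{(1)}(35) − f^{(1)}(2)] = 1/12 × (0.0285714 − 0.500000) = -0.0392857.

S_1 ≈ 92.1358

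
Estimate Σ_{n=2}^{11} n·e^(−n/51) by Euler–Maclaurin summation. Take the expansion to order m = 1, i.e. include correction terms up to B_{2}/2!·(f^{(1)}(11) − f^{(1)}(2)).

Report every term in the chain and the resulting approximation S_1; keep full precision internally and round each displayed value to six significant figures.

∫_2^11 x·e^(−x/51) dx evaluates to 50.5171.
Endpoint term: (f(2) + f(11))/2 = (1.92309 + 8.86587)/2 = 5.39448.
Running total after boundary: 55.9116.
Order-1 term: 1/12 · (0.632148 − 0.923836) = -0.0243073.

S_1 ≈ 55.8873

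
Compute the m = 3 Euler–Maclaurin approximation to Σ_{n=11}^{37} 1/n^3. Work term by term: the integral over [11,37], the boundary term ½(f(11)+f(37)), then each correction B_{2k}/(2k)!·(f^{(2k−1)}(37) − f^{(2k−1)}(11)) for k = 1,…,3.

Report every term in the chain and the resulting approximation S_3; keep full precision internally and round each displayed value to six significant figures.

Integral: ∫_11^37 1/x^3 dx = 0.00376700.
½[f(11) + f(37)] = ½[0.000751315 + 1.97422e-05] = 0.000385528.
So far: 0.00415253.
Correction k=1: B_{2}/2! · (f^{(1)}(37) − f^{(1)}(11)) = 1/12 · (-1.60072e-06 − (-0.000204904)) = 1.69419e-05.
Partial sum through k=1: 0.00416947.
Correction k=2: B_{4}/4! · (f^{(3)}(37) − f^{(3)}(11)) = −1/720 · (-2.33852e-08 − (-3.38684e-05)) = -4.70070e-08.
Partial sum through k=2: 0.00416942.
Correction k=3: B_{6}/6! · (f^{(5)}(37) − f^{(5)}(11)) = 1/30240 · (-7.17442e-10 − (-1.17560e-05)) = 3.88732e-10.

S_3 ≈ 0.00416943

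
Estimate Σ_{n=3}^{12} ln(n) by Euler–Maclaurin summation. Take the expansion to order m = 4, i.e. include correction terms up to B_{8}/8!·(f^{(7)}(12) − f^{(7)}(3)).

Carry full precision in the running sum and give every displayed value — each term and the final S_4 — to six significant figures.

S_4 ≈ 19.2941

∫_3^12 ln(x) dx evaluates to 17.5230.
Boundary: ½(f(3) + f(12)) = ½(1.09861 + 2.48491) = 1.79176.
So far: 19.3148.
Order-1 term: 1/12 · (0.0833333 − 0.333333) = -0.0208333.
Partial sum through k=1: 19.2940.
Order-2 term: −1/720 · (0.00115741 − 0.0740741) = 0.000101273.
Partial sum through k=2: 19.2941.
Order-3 term: 1/30240 · (9.64506e-05 − 0.0987654) = -3.26286e-06.
Partial sum through k=3: 19.2941.
Order-4 term: −1/1209600 · (2.00939e-05 − 0.329218) = 2.72154e-07.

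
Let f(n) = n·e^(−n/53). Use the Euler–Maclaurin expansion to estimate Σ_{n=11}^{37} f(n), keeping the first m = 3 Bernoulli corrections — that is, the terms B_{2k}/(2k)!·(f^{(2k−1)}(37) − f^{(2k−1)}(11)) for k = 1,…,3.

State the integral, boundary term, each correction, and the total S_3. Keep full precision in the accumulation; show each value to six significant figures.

S_3 ≈ 396.701

The integral term ∫_11^37 x·e^(−x/53) dx = 383.069.
Boundary: ½(f(11) + f(37)) = ½(8.93832 + 18.4084) = 13.6733.
So far: 396.742.
Correction k=1: B_{2}/2! · (f^{(1)}(37) − f^{(1)}(11)) = 1/12 · (0.150196 − 0.643927) = -0.0411443.
After k=1: 396.701.
Correction k=2: B_{4}/4! · (f^{(3)}(37) − f^{(3)}(11)) = −1/720 · (0.000407705 − 0.000807788) = 5.55672e-07.
After k=2: 396.701.
Correction k=3: B_{6}/6! · (f^{(5)}(37) − f^{(5)}(11)) = 1/30240 · (2.71249e-07 − 4.93535e-07) = -7.35071e-12.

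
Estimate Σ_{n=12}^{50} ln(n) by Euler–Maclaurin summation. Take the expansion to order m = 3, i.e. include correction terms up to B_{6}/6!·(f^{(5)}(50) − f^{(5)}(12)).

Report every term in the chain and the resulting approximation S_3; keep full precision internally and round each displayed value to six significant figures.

S_3 ≈ 130.975

∫_12^50 ln(x) dx evaluates to 127.782.
½[f(12) + f(50)] = ½[2.48491 + 3.91202] = 3.19846.
Integral + boundary = 130.981.
k=1: B_{2}/(2)! × [f^{(1)}(50) − f^{(1)}(12)] = 1/12 × (0.0200000 − 0.0833333) = -0.00527778.
Running total after k=1: 130.975.
k=2: B_{4}/(4)! × [f^{(3)}(50) − f^{(3)}(12)] = −1/720 × (1.60000e-05 − 0.00115741) = 1.58529e-06.
Running total after k=2: 130.975.
k=3: B_{6}/(6)! × [f^{(5)}(50) − f^{(5)}(12)] = 1/30240 × (7.68000e-08 − 9.64506e-05) = -3.18696e-09.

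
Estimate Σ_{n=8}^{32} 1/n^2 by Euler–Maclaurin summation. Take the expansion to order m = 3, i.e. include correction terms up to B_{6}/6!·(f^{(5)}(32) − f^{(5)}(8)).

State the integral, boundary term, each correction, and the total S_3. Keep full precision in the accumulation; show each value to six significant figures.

The integral term ∫_8^32 1/x^2 dx = 0.0937500.
½[f(8) + f(32)] = ½[0.0156250 + 0.000976562] = 0.00830078.
So far: 0.102051.
Correction k=1: B_{2}/2! · (f^{(1)}(32) − f^{(1)}(8)) = 1/12 · (-6.10352e-05 − (-0.00390625)) = 0.000320435.
After k=1: 0.102371.
Correction k=2: B_{4}/4! · (f^{(3)}(32) − f^{(3)}(8)) = −1/720 · (-7.15256e-07 − (-0.000732422)) = -1.01626e-06.
After k=2: 0.102370.
Correction k=3: B_{6}/6! · (f^{(5)}(32) − f^{(5)}(8)) = 1/30240 · (-2.09548e-08 − (-0.000343323)) = 1.13526e-08.

S_3 ≈ 0.102370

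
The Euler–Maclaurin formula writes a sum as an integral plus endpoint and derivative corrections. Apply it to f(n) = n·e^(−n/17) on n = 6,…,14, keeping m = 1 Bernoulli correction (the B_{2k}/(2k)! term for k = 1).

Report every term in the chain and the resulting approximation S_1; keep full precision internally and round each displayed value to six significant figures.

S_1 ≈ 48.5827

Integral: ∫_6^14 x·e^(−x/17) dx = 43.4341.
Boundary: ½(f(6) + f(14)) = ½(4.21571 + 6.14432) = 5.18002.
So far: 48.6141.
k=1: B_{2}/(2)! × [f^{(1)}(14) − f^{(1)}(6)] = 1/12 × (0.0774494 − 0.454636) = -0.0314322.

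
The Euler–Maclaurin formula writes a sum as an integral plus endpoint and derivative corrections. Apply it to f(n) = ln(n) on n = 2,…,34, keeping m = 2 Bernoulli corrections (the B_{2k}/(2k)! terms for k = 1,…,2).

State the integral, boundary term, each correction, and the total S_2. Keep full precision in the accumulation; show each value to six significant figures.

The integral term ∫_2^34 ln(x) dx = 86.5100.
½[f(2) + f(34)] = ½[0.693147 + 3.52636] = 2.10975.
So far: 88.6197.
Correction k=1: B_{2}/2! · (f^{(1)}(34) − f^{(1)}(2)) = 1/12 · (0.0294118 − 0.500000) = -0.0392157.
Running total after k=1: 88.5805.
Correction k=2: B_{4}/4! · (f^{(3)}(34) − f^{(3)}(2)) = −1/720 · (5.08854e-05 − 0.250000) = 0.000347152.

S_2 ≈ 88.5808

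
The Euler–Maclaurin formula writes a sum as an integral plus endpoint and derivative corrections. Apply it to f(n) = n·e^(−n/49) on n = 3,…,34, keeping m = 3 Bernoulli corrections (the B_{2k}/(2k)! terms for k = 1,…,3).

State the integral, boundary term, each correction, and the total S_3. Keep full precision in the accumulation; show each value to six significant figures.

The integral term ∫_3^34 x·e^(−x/49) dx = 364.664.
Endpoint term: (f(3) + f(34))/2 = (2.82184 + 16.9876)/2 = 9.90471.
So far: 374.569.
Order-1 term: 1/12 · (0.152949 − 0.883024) = -0.0608395.
Running total after k=1: 374.508.
Order-2 term: −1/720 · (0.000479891 − 0.00115129) = 9.32498e-07.
Running total after k=2: 374.508.
Order-3 term: 1/30240 · (3.73211e-07 − 8.05834e-07) = -1.43063e-11.

S_3 ≈ 374.508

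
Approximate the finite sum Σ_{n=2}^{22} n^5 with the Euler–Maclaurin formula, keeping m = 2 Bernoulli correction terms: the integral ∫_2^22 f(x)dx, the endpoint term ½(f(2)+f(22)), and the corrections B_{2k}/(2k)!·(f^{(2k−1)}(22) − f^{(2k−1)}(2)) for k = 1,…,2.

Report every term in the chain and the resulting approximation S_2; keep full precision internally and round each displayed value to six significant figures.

The integral term ∫_2^22 x^5 dx = 1.88966e+07.
Boundary: ½(f(2) + f(22)) = ½(32.0000 + 5.15363e+06) = 2.57683e+06.
Integral + boundary = 2.14735e+07.
Order-1 term: 1/12 · (1.17128e+06 − 80.0000) = 97600.0.
Running total after k=1: 2.15711e+07.
Order-2 term: −1/720 · (29040.0 − 240.000) = -40.0000.

S_2 ≈ 2.15710e+07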